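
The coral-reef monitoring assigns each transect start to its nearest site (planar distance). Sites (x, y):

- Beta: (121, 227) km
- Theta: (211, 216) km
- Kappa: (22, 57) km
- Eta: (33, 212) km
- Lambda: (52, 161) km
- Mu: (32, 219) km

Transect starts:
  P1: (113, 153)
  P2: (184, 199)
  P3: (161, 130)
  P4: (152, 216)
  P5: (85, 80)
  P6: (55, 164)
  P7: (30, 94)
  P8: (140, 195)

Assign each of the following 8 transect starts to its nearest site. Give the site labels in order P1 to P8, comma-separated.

P1 → Lambda (d²=3785.00)
P2 → Theta (d²=1018.00)
P3 → Theta (d²=9896.00)
P4 → Beta (d²=1082.00)
P5 → Kappa (d²=4498.00)
P6 → Lambda (d²=18.00)
P7 → Kappa (d²=1433.00)
P8 → Beta (d²=1385.00)

Lambda, Theta, Theta, Beta, Kappa, Lambda, Kappa, Beta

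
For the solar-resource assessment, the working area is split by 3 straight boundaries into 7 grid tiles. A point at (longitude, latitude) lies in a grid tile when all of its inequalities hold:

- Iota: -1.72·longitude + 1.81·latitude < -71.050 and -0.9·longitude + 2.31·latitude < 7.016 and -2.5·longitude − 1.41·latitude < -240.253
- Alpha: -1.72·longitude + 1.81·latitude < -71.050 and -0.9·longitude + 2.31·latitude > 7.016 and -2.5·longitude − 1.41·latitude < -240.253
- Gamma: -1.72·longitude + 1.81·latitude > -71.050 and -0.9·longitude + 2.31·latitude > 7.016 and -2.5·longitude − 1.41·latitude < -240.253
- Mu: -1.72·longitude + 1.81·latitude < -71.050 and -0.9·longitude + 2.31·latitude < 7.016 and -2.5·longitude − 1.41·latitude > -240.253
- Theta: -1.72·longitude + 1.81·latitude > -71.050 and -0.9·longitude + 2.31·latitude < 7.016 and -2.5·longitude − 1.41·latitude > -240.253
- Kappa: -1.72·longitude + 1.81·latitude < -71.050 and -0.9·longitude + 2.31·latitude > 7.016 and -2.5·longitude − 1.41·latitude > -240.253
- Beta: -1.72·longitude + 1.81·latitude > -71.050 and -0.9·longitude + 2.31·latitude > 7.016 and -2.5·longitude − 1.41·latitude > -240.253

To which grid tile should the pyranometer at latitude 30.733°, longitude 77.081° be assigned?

-1.72·77.081 + 1.81·30.733 = -76.953, which is < -71.050
-0.9·77.081 + 2.31·30.733 = 1.620, which is < 7.016
-2.5·77.081 − 1.41·30.733 = -236.036, which is > -240.253
This sign pattern matches Mu.

Mu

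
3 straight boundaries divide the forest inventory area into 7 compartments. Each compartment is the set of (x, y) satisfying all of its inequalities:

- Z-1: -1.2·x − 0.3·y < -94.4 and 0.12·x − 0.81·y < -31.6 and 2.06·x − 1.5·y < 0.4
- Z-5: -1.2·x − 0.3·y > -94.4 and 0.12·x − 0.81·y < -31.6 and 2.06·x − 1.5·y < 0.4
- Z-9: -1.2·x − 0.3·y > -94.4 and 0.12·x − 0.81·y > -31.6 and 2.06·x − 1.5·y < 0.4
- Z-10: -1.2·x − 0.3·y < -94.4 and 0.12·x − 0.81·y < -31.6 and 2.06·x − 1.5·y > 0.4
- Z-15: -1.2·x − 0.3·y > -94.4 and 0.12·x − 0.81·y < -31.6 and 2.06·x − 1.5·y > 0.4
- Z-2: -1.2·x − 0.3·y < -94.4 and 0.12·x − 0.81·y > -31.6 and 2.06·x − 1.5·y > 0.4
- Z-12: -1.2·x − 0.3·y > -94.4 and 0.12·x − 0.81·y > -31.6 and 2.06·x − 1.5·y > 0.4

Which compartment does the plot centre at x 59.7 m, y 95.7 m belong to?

-1.2·59.7 − 0.3·95.7 = -100.350, which is < -94.4
0.12·59.7 − 0.81·95.7 = -70.353, which is < -31.6
2.06·59.7 − 1.5·95.7 = -20.568, which is < 0.4
This sign pattern matches Z-1.

Z-1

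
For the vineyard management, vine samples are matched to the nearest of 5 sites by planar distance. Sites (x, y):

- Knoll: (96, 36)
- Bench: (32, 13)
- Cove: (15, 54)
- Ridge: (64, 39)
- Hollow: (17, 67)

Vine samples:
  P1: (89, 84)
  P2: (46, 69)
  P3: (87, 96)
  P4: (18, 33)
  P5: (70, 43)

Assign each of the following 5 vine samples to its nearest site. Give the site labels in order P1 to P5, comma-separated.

Knoll, Hollow, Knoll, Cove, Ridge

P1 → Knoll (d²=2353.00)
P2 → Hollow (d²=845.00)
P3 → Knoll (d²=3681.00)
P4 → Cove (d²=450.00)
P5 → Ridge (d²=52.00)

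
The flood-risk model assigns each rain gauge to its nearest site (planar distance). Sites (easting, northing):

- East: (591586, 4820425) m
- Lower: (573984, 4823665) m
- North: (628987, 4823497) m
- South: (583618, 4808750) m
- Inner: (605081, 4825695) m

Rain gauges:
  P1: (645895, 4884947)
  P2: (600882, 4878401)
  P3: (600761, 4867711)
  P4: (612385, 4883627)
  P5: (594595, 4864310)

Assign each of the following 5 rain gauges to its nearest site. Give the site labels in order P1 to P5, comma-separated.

P1 → North (d²=4061982964.00)
P2 → Inner (d²=2795554037.00)
P3 → Inner (d²=1784006656.00)
P4 → Inner (d²=3409465040.00)
P5 → Inner (d²=1601074421.00)

North, Inner, Inner, Inner, Inner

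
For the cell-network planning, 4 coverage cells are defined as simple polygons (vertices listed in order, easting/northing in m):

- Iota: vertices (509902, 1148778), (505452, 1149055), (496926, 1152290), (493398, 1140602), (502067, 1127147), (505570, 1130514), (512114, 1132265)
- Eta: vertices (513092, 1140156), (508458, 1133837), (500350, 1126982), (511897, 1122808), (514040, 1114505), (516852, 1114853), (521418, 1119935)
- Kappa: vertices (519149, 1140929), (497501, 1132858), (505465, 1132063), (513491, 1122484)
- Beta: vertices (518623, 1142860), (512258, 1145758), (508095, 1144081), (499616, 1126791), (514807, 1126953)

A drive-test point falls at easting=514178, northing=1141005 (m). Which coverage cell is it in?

Beta

Cast a ray rightward from (514178, 1141005). For each polygon, the edges (by vertex number in listed order) whose endpoints lie on opposite sides of northing = 1141005, where each meets that height, and whether that is right or left of the point:
Iota: 3–4 at easting≈493519.6 (left), 7–1 at easting≈510943.2 (left) → 0 crossings.
Eta: no edge straddles that height → 0 crossings.
Kappa: no edge straddles that height → 0 crossings.
Beta: 3–4 at easting≈506586.5 (left), 5–1 at easting≈518178.0 (right) → 1 crossing.
Only Beta has an odd count, so the point is inside Beta.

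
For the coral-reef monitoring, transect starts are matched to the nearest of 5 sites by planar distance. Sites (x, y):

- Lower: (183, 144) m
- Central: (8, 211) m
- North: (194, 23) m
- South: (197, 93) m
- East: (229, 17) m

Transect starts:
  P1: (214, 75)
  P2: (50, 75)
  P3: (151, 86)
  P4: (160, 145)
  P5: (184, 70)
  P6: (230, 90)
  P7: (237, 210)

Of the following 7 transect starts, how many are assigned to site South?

P1 → South
P2 → Central
P3 → South
P4 → Lower
P5 → South
P6 → South
P7 → Lower
4 of the 7 go to South.

4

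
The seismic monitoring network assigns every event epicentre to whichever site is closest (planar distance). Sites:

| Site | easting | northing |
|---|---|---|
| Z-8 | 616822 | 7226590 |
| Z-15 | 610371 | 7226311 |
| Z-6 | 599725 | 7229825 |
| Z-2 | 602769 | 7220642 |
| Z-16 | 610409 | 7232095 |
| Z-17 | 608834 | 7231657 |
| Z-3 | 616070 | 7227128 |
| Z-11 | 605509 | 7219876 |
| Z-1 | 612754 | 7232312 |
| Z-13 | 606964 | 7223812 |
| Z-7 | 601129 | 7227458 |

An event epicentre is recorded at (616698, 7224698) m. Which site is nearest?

Squared distances to each site:
Z-8: 3595040.000; Z-15: 42632698.000; Z-6: 314368858.000; Z-2: 210468177.000; Z-16: 94267130.000; Z-17: 110270177.000; Z-3: 6299284.000; Z-11: 148445405.000; Z-1: 73528132.000; Z-13: 95535752.000; Z-7: 250011361.000.
Minimum at Z-8.

Z-8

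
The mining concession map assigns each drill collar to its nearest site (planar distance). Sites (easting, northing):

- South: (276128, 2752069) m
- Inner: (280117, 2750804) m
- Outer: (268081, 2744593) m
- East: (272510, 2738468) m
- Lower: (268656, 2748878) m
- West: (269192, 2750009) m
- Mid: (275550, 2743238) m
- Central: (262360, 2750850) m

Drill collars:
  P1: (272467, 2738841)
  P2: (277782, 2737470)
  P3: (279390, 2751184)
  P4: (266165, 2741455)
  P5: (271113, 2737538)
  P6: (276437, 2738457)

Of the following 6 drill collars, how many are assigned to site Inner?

P1 → East
P2 → East
P3 → Inner
P4 → Outer
P5 → East
P6 → East
1 of the 6 goes to Inner.

1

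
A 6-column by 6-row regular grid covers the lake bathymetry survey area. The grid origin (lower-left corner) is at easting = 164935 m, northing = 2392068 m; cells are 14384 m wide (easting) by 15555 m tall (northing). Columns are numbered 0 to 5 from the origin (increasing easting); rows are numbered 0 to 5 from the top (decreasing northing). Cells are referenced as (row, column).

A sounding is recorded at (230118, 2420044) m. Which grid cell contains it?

(4, 4)

Column index: ⌊(230118 − 164935) / 14384⌋ = ⌊4.532⌋ = 4
Row offset from origin: ⌊(2420044 − 2392068) / 15555⌋ = ⌊1.799⌋ = 1 → row 4 (counted from top)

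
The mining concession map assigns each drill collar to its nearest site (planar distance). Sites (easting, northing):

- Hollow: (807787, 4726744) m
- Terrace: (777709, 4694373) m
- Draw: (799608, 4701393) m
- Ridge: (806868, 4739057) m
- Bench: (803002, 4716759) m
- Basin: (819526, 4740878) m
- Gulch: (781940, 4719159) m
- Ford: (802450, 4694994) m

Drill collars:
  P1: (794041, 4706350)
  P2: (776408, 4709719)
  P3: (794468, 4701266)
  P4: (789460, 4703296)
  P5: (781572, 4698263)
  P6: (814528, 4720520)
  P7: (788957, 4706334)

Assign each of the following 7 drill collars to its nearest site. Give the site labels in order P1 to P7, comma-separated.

Draw, Gulch, Draw, Draw, Terrace, Hollow, Draw

P1 → Draw (d²=55563338.00)
P2 → Gulch (d²=119716624.00)
P3 → Draw (d²=26435729.00)
P4 → Draw (d²=106603313.00)
P5 → Terrace (d²=30054869.00)
P6 → Hollow (d²=84179257.00)
P7 → Draw (d²=137857282.00)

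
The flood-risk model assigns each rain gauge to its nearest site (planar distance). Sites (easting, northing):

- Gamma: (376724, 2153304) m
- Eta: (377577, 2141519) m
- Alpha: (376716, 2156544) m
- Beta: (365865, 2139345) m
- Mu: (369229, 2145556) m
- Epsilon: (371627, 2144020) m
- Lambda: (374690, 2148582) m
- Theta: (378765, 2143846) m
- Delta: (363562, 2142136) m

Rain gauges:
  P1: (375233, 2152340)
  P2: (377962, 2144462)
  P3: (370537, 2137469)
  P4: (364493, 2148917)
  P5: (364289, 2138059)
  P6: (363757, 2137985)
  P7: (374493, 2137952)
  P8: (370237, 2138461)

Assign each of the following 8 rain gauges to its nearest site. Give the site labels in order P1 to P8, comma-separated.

Gamma, Theta, Beta, Mu, Beta, Beta, Eta, Beta

P1 → Gamma (d²=3152377.00)
P2 → Theta (d²=1024265.00)
P3 → Beta (d²=25346960.00)
P4 → Mu (d²=33726017.00)
P5 → Beta (d²=4137572.00)
P6 → Beta (d²=6293264.00)
P7 → Eta (d²=22234545.00)
P8 → Beta (d²=19895840.00)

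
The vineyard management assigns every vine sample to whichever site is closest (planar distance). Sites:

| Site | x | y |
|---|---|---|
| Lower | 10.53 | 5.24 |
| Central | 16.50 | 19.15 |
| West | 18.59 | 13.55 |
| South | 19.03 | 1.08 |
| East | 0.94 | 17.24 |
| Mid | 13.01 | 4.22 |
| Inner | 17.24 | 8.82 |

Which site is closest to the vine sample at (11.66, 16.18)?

Squared distances to each site:
Lower: 120.960; Central: 32.246; West: 54.942; South: 282.327; East: 116.042; Mid: 144.864; Inner: 85.306.
Minimum at Central.

Central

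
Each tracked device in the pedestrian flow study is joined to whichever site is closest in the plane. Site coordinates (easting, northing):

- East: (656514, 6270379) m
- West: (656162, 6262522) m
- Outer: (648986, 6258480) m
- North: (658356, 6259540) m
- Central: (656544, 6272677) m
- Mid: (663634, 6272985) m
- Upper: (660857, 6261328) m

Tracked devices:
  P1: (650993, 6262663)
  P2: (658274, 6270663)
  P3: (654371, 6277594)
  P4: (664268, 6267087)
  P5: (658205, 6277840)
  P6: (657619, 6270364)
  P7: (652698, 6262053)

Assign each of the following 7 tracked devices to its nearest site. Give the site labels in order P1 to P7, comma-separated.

P1 → Outer (d²=21525538.00)
P2 → East (d²=3178256.00)
P3 → Central (d²=28898818.00)
P4 → Mid (d²=35188360.00)
P5 → Central (d²=29415490.00)
P6 → East (d²=1221250.00)
P7 → West (d²=12219257.00)

Outer, East, Central, Mid, Central, East, West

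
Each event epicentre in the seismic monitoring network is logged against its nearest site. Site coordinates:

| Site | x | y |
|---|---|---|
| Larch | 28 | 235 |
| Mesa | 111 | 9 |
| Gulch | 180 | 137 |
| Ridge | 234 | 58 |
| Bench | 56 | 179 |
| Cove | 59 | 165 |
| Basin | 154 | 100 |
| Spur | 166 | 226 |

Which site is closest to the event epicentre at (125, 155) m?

Gulch

Squared distances to each site:
Larch: 15809.000; Mesa: 21512.000; Gulch: 3349.000; Ridge: 21290.000; Bench: 5337.000; Cove: 4456.000; Basin: 3866.000; Spur: 6722.000.
Minimum at Gulch.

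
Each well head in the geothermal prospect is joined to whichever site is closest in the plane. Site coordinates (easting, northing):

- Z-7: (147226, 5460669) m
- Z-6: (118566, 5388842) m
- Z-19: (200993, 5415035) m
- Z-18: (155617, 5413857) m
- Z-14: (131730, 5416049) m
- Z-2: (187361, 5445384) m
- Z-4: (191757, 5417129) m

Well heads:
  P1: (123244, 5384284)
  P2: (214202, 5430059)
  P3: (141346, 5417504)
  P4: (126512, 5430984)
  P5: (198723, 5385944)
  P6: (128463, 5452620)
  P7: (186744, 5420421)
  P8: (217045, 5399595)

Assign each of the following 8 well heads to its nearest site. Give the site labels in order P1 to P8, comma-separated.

P1 → Z-6 (d²=42659048.00)
P2 → Z-19 (d²=400198257.00)
P3 → Z-14 (d²=94584481.00)
P4 → Z-14 (d²=250281749.00)
P5 → Z-19 (d²=851439181.00)
P6 → Z-7 (d²=416836570.00)
P7 → Z-4 (d²=35967433.00)
P8 → Z-19 (d²=496060304.00)

Z-6, Z-19, Z-14, Z-14, Z-19, Z-7, Z-4, Z-19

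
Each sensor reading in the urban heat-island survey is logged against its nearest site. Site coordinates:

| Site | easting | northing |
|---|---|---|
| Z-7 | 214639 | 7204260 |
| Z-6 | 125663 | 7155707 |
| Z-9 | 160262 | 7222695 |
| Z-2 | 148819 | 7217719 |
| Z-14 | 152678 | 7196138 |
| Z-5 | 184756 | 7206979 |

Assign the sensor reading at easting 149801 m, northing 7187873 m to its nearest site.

Z-14

Squared distances to each site:
Z-7: 4472500013.000; Z-6: 1617294600.000; Z-9: 1322004205.000; Z-2: 891748040.000; Z-14: 76587354.000; Z-5: 1586891261.000.
Minimum at Z-14.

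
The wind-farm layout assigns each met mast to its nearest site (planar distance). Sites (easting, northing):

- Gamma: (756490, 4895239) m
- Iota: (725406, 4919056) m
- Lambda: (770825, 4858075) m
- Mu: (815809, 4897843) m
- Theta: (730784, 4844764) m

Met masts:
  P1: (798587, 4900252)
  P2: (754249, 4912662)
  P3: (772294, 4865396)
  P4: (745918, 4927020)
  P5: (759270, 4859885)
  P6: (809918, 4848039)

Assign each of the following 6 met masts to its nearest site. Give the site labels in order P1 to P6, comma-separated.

Mu, Gamma, Lambda, Iota, Lambda, Lambda

P1 → Mu (d²=302400565.00)
P2 → Gamma (d²=308583010.00)
P3 → Lambda (d²=55755002.00)
P4 → Iota (d²=484167440.00)
P5 → Lambda (d²=136794125.00)
P6 → Lambda (d²=1628983945.00)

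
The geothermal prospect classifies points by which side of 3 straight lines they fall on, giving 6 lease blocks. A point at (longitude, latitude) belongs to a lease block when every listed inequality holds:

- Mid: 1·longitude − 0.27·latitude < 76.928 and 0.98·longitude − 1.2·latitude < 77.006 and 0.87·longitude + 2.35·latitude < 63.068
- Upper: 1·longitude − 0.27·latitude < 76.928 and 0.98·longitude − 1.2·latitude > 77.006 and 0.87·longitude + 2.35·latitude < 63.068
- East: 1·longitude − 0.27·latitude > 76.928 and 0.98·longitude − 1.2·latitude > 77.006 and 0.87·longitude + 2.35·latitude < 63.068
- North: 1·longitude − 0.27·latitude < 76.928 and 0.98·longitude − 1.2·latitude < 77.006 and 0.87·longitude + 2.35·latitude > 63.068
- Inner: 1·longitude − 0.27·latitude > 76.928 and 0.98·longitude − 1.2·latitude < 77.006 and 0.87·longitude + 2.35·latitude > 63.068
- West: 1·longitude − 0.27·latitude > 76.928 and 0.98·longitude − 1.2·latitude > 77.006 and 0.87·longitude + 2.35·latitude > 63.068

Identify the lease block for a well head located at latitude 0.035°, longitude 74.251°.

North

1·74.251 − 0.27·0.035 = 74.242, which is < 76.928
0.98·74.251 − 1.2·0.035 = 72.724, which is < 77.006
0.87·74.251 + 2.35·0.035 = 64.681, which is > 63.068
This sign pattern matches North.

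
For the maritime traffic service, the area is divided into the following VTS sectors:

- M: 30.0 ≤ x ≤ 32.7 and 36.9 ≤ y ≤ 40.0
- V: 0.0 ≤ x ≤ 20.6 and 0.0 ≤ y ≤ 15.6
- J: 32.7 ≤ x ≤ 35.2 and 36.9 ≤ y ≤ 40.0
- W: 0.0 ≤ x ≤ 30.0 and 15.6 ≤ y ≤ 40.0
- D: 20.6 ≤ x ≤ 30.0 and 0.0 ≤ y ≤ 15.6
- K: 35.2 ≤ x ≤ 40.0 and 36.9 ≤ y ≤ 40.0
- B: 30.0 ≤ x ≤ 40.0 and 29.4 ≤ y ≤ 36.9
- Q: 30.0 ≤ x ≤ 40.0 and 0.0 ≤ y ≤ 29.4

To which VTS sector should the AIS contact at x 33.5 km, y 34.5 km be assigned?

B

The point has x = 33.5 and y = 34.5.
Only B satisfies 30.0 ≤ x ≤ 40.0 and 29.4 ≤ y ≤ 36.9.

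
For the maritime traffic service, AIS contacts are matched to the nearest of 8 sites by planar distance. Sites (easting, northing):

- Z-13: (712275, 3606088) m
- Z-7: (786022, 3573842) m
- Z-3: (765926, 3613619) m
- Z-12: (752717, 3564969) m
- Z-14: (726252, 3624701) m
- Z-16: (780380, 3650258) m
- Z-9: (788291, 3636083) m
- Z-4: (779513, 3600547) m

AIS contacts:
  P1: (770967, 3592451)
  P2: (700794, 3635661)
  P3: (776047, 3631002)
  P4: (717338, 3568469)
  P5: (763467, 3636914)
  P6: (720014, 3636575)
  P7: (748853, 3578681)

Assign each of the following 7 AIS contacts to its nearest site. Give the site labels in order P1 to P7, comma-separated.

Z-4, Z-14, Z-9, Z-12, Z-16, Z-14, Z-12

P1 → Z-4 (d²=138579332.00)
P2 → Z-14 (d²=768231364.00)
P3 → Z-9 (d²=175732097.00)
P4 → Z-12 (d²=1263923641.00)
P5 → Z-16 (d²=464111905.00)
P6 → Z-14 (d²=179904520.00)
P7 → Z-12 (d²=202949440.00)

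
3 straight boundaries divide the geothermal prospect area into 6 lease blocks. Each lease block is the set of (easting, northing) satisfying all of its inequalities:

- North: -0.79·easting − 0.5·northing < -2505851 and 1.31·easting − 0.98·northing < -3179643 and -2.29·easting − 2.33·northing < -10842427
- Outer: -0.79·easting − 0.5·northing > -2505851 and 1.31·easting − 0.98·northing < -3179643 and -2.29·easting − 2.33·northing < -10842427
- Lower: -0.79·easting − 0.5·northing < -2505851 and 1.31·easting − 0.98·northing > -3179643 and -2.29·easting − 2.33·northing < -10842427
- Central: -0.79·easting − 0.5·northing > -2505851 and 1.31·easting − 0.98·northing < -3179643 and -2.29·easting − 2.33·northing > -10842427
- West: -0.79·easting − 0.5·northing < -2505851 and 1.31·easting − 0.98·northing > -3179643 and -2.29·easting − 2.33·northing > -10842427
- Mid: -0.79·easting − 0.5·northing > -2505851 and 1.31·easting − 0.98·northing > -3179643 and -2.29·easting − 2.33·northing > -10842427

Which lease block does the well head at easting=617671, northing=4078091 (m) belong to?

North

-0.79·617671 − 0.5·4078091 = -2527005.590, which is < -2505851
1.31·617671 − 0.98·4078091 = -3187380.170, which is < -3179643
-2.29·617671 − 2.33·4078091 = -10916418.620, which is < -10842427
This sign pattern matches North.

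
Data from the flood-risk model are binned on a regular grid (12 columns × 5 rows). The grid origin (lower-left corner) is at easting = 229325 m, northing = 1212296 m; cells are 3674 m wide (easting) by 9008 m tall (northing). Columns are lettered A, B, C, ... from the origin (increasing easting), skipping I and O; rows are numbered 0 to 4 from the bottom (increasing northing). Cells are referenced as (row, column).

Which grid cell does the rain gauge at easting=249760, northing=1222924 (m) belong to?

(1, F)

Column index: ⌊(249760 − 229325) / 3674⌋ = ⌊5.562⌋ = 5 → column F
Row offset from origin: ⌊(1222924 − 1212296) / 9008⌋ = ⌊1.180⌋ = 1 → row 1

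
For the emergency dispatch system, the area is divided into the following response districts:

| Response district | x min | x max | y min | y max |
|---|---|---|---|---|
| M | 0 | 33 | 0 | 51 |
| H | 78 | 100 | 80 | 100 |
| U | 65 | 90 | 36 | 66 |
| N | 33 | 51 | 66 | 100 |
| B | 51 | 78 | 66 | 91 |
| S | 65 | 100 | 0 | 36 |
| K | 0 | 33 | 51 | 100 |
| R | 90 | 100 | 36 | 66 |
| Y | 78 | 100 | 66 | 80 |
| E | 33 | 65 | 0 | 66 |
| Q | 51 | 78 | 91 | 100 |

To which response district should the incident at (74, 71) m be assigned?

The point has x = 74 and y = 71.
Only B satisfies 51 ≤ x ≤ 78 and 66 ≤ y ≤ 91.

B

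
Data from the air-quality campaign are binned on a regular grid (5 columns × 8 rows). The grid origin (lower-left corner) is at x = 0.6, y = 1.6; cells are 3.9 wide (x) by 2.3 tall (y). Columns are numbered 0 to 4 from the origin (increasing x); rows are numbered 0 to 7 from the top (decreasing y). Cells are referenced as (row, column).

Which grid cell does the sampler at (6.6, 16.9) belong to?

(1, 1)

Column index: ⌊(6.6 − 0.6) / 3.9⌋ = ⌊1.538⌋ = 1
Row offset from origin: ⌊(16.9 − 1.6) / 2.3⌋ = ⌊6.652⌋ = 6 → row 1 (counted from top)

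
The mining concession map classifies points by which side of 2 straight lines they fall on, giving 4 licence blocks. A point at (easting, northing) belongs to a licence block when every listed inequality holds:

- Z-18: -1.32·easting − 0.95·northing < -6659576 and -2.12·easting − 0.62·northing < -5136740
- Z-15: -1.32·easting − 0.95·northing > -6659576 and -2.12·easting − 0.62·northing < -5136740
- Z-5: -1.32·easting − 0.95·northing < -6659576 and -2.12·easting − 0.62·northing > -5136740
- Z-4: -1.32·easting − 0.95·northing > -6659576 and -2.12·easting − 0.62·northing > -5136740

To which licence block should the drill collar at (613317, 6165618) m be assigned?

-1.32·613317 − 0.95·6165618 = -6666915.540, which is < -6659576
-2.12·613317 − 0.62·6165618 = -5122915.200, which is > -5136740
This sign pattern matches Z-5.

Z-5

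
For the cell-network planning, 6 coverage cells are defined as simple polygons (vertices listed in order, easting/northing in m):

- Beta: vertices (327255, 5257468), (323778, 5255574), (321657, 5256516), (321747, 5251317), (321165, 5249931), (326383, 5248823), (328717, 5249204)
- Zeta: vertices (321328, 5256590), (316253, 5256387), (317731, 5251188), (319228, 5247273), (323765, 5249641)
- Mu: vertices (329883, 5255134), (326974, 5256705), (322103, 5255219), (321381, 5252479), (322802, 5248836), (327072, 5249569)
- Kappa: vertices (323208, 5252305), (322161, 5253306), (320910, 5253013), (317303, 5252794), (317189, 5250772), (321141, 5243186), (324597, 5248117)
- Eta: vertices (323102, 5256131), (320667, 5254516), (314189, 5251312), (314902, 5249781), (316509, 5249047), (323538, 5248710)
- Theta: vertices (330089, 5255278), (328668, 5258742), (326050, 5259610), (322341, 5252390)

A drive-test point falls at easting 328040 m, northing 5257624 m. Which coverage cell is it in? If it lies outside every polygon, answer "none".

Cast a ray rightward from (328040, 5257624). For each polygon, the edges (by vertex number in listed order) whose endpoints lie on opposite sides of northing = 5257624, where each meets that height, and whether that is right or left of the point:
Beta: no edge straddles that height → 0 crossings.
Zeta: no edge straddles that height → 0 crossings.
Mu: no edge straddles that height → 0 crossings.
Kappa: no edge straddles that height → 0 crossings.
Eta: no edge straddles that height → 0 crossings.
Theta: 1–2 at easting≈329126.6 (right), 3–4 at easting≈325029.8 (left) → 1 crossing.
Only Theta has an odd count, so the point is inside Theta.

Theta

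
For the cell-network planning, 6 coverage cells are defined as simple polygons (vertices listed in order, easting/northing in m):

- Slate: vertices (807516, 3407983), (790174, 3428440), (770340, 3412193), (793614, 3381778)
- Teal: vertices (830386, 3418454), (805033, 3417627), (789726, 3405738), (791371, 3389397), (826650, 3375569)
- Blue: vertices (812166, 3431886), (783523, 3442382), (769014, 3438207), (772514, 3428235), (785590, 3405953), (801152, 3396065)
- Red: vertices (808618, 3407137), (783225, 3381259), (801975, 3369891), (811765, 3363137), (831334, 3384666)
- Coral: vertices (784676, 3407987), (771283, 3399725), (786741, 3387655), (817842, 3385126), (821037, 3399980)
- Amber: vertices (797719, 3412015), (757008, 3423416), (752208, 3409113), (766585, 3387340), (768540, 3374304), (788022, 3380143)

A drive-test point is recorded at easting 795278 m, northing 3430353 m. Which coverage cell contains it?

Cast a ray rightward from (795278, 3430353). For each polygon, the edges (by vertex number in listed order) whose endpoints lie on opposite sides of northing = 3430353, where each meets that height, and whether that is right or left of the point:
Slate: no edge straddles that height → 0 crossings.
Teal: no edge straddles that height → 0 crossings.
Blue: 3–4 at easting≈771770.6 (left), 6–1 at easting≈811694.6 (right) → 1 crossing.
Red: no edge straddles that height → 0 crossings.
Coral: no edge straddles that height → 0 crossings.
Amber: no edge straddles that height → 0 crossings.
Only Blue has an odd count, so the point is inside Blue.

Blue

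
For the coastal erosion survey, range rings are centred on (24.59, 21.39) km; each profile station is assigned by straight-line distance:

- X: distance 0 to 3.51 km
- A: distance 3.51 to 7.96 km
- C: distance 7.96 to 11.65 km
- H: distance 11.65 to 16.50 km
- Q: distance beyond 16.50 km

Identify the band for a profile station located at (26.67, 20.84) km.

Distance = √((26.67−24.59)² + (20.84−21.39)²) = √(4.326 + 0.303) = 2.151 km.
0 ≤ 2.151 < 3.51 → X.

X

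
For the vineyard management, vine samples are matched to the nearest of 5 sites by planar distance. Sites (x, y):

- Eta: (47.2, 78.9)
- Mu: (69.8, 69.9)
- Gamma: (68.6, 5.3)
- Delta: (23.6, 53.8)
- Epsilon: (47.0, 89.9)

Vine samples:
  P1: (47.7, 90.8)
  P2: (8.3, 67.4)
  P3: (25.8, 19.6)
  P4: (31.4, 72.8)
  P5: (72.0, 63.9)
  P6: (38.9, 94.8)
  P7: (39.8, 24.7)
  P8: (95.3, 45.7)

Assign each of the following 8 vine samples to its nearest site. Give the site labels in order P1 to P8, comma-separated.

P1 → Epsilon (d²=1.30)
P2 → Delta (d²=419.05)
P3 → Delta (d²=1174.48)
P4 → Eta (d²=286.85)
P5 → Mu (d²=40.84)
P6 → Epsilon (d²=89.62)
P7 → Delta (d²=1109.25)
P8 → Mu (d²=1235.89)

Epsilon, Delta, Delta, Eta, Mu, Epsilon, Delta, Mu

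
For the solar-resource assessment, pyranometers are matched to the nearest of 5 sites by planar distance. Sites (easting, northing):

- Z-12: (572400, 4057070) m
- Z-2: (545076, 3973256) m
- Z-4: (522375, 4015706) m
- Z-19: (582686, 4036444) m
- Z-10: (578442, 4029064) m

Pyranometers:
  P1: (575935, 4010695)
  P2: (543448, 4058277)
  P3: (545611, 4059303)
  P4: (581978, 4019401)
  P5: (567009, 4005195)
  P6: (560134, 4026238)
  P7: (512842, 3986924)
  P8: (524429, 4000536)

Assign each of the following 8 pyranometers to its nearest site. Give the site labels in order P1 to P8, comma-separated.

P1 → Z-10 (d²=343705210.00)
P2 → Z-12 (d²=839675153.00)
P3 → Z-12 (d²=722636810.00)
P4 → Z-10 (d²=105876865.00)
P5 → Z-10 (d²=700442650.00)
P6 → Z-10 (d²=343169140.00)
P7 → Z-4 (d²=919281613.00)
P8 → Z-4 (d²=234347816.00)

Z-10, Z-12, Z-12, Z-10, Z-10, Z-10, Z-4, Z-4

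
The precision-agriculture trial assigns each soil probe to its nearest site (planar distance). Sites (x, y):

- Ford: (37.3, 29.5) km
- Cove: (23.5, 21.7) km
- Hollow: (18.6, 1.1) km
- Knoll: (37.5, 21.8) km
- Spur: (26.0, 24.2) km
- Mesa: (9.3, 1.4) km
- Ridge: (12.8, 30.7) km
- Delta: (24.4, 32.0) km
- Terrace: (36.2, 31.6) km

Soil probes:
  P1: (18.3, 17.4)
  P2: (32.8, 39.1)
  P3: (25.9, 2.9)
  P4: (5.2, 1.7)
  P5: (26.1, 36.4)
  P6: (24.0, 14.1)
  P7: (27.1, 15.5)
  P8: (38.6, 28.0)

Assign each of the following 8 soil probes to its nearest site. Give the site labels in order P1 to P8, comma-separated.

P1 → Cove (d²=45.53)
P2 → Terrace (d²=67.81)
P3 → Hollow (d²=56.53)
P4 → Mesa (d²=16.90)
P5 → Delta (d²=22.25)
P6 → Cove (d²=58.01)
P7 → Cove (d²=51.40)
P8 → Ford (d²=3.94)

Cove, Terrace, Hollow, Mesa, Delta, Cove, Cove, Ford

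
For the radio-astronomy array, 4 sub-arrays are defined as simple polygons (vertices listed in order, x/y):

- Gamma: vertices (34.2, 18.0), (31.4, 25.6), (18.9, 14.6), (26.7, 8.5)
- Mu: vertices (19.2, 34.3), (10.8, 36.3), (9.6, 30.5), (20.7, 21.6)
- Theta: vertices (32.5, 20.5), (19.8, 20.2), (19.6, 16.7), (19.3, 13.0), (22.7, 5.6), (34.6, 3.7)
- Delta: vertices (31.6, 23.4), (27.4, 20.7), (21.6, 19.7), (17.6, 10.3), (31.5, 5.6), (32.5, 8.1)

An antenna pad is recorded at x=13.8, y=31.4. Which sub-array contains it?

Cast a ray rightward from (13.8, 31.4). For each polygon, the edges (by vertex number in listed order) whose endpoints lie on opposite sides of y = 31.4, where each meets that height, and whether that is right or left of the point:
Gamma: no edge straddles that height → 0 crossings.
Mu: 2–3 at x≈9.79 (left), 4–1 at x≈19.54 (right) → 1 crossing.
Theta: no edge straddles that height → 0 crossings.
Delta: no edge straddles that height → 0 crossings.
Only Mu has an odd count, so the point is inside Mu.

Mu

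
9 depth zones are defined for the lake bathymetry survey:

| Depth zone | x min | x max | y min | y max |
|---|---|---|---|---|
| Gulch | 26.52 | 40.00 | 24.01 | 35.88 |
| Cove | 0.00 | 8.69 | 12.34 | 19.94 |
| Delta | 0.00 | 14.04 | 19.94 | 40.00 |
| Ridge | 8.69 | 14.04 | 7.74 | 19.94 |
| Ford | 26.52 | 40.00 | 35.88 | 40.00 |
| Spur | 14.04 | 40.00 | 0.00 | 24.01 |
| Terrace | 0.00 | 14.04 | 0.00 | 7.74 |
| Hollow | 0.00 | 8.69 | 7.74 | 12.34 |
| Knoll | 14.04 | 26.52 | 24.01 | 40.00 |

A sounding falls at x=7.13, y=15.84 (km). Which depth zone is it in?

The point has x = 7.13 and y = 15.84.
Only Cove satisfies 0.00 ≤ x ≤ 8.69 and 12.34 ≤ y ≤ 19.94.

Cove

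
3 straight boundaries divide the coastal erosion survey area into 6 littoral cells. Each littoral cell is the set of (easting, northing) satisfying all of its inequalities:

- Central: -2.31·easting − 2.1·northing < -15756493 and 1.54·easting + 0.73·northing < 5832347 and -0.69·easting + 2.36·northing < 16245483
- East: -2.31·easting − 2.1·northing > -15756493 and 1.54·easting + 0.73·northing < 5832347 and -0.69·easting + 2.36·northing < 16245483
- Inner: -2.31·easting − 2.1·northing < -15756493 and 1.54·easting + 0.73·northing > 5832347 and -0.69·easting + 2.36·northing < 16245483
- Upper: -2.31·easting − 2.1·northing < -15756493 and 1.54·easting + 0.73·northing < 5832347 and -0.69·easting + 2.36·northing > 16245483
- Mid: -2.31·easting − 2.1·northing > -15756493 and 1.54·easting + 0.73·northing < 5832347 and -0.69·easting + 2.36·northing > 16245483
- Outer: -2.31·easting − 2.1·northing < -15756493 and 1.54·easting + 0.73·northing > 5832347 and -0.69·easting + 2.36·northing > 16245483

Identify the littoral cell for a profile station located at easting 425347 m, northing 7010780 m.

-2.31·425347 − 2.1·7010780 = -15705189.570, which is > -15756493
1.54·425347 + 0.73·7010780 = 5772903.780, which is < 5832347
-0.69·425347 + 2.36·7010780 = 16251951.370, which is > 16245483
This sign pattern matches Mid.

Mid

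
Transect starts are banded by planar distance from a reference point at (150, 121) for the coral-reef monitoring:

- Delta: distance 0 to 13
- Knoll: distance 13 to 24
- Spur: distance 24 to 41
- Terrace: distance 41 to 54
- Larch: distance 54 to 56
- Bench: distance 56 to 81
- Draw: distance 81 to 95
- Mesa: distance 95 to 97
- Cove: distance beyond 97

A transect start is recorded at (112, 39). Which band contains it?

Distance = √((112−150)² + (39−121)²) = √(1444.000 + 6724.000) = 90.377.
81 ≤ 90.377 < 95 → Draw.

Draw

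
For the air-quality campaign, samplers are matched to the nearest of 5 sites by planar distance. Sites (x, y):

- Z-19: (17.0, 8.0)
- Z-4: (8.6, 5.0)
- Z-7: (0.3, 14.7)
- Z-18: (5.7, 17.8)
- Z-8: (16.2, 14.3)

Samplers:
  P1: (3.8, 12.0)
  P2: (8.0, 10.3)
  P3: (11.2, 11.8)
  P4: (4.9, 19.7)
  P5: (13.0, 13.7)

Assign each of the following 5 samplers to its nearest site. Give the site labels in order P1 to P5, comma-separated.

Z-7, Z-4, Z-8, Z-18, Z-8

P1 → Z-7 (d²=19.54)
P2 → Z-4 (d²=28.45)
P3 → Z-8 (d²=31.25)
P4 → Z-18 (d²=4.25)
P5 → Z-8 (d²=10.60)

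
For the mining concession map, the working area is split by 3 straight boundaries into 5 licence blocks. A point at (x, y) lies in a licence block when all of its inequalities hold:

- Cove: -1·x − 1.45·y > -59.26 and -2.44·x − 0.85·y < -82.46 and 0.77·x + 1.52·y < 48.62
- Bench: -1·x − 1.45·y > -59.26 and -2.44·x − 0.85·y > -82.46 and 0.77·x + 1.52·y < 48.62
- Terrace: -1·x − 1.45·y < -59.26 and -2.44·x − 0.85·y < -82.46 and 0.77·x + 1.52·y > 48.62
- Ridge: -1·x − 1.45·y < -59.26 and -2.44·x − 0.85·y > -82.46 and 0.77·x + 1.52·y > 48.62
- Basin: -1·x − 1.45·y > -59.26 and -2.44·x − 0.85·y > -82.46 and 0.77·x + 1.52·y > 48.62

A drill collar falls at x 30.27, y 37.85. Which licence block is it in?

Terrace

-1·30.27 − 1.45·37.85 = -85.153, which is < -59.26
-2.44·30.27 − 0.85·37.85 = -106.031, which is < -82.46
0.77·30.27 + 1.52·37.85 = 80.840, which is > 48.62
This sign pattern matches Terrace.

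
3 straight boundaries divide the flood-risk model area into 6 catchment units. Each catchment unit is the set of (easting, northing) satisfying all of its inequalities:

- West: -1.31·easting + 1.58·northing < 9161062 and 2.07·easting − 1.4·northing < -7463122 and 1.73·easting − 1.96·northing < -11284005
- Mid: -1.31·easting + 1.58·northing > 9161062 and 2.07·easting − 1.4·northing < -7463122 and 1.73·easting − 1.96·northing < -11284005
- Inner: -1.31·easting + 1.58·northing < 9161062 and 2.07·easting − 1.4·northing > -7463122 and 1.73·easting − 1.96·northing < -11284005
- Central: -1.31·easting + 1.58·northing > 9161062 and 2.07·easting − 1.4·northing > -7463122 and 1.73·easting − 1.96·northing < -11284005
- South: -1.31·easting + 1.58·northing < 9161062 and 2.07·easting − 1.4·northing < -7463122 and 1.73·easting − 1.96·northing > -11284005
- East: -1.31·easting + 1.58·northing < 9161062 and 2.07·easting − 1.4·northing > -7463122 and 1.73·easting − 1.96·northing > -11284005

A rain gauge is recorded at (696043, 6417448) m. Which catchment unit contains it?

Mid

-1.31·696043 + 1.58·6417448 = 9227751.510, which is > 9161062
2.07·696043 − 1.4·6417448 = -7543618.190, which is < -7463122
1.73·696043 − 1.96·6417448 = -11374043.690, which is < -11284005
This sign pattern matches Mid.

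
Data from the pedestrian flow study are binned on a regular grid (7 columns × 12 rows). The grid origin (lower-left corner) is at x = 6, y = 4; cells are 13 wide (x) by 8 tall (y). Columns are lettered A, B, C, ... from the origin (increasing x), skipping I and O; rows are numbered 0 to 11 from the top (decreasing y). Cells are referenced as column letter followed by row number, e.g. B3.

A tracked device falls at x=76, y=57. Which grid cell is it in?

Column index: ⌊(76 − 6) / 13⌋ = ⌊5.385⌋ = 5 → column F
Row offset from origin: ⌊(57 − 4) / 8⌋ = ⌊6.625⌋ = 6 → row 5 (counted from top)

F5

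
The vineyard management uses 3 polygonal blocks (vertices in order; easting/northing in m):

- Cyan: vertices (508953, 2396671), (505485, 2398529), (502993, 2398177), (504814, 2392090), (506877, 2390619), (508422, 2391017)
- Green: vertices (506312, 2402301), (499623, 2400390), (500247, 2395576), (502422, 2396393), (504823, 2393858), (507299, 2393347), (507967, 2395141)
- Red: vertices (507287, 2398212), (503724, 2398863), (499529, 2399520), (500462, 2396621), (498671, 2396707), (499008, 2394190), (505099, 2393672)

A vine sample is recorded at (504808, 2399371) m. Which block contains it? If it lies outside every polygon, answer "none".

Green

Cast a ray rightward from (504808, 2399371). For each polygon, the edges (by vertex number in listed order) whose endpoints lie on opposite sides of northing = 2399371, where each meets that height, and whether that is right or left of the point:
Cyan: no edge straddles that height → 0 crossings.
Green: 2–3 at easting≈499755.1 (left), 7–1 at easting≈506989.3 (right) → 1 crossing.
Red: 2–3 at easting≈500480.4 (left), 3–4 at easting≈499577.0 (left) → 0 crossings.
Only Green has an odd count, so the point is inside Green.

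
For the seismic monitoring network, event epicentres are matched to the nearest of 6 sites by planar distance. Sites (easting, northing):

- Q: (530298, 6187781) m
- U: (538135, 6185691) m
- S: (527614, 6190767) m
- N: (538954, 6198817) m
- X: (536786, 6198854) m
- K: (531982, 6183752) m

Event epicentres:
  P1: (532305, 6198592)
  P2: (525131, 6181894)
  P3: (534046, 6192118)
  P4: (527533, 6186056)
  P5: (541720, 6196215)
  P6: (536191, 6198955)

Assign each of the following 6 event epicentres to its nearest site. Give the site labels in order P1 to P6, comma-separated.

P1 → X (d²=20148005.00)
P2 → K (d²=50388365.00)
P3 → Q (d²=32857073.00)
P4 → Q (d²=10620850.00)
P5 → N (d²=14421160.00)
P6 → X (d²=364226.00)

X, K, Q, Q, N, X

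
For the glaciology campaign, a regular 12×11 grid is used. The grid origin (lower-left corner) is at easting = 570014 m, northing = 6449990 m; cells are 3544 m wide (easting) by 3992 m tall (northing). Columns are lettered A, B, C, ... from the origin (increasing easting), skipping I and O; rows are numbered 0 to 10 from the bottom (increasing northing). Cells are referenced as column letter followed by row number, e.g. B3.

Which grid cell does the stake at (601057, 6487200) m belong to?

Column index: ⌊(601057 − 570014) / 3544⌋ = ⌊8.759⌋ = 8 → column J
Row offset from origin: ⌊(6487200 − 6449990) / 3992⌋ = ⌊9.321⌋ = 9 → row 9

J9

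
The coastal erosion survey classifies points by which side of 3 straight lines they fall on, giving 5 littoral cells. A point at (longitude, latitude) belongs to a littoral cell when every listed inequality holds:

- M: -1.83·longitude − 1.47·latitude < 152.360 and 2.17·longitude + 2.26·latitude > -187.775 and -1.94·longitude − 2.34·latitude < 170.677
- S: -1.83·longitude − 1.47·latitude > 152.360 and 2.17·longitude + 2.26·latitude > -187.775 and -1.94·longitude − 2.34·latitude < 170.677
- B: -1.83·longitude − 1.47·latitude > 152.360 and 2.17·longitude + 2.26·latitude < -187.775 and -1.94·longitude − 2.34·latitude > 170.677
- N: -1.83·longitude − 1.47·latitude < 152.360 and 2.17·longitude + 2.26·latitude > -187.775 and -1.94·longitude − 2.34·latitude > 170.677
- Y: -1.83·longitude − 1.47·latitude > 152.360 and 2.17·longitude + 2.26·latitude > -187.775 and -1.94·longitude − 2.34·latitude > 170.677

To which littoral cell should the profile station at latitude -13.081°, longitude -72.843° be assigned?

Y

-1.83·-72.843 − 1.47·-13.081 = 152.532, which is > 152.360
2.17·-72.843 + 2.26·-13.081 = -187.632, which is > -187.775
-1.94·-72.843 − 2.34·-13.081 = 171.925, which is > 170.677
This sign pattern matches Y.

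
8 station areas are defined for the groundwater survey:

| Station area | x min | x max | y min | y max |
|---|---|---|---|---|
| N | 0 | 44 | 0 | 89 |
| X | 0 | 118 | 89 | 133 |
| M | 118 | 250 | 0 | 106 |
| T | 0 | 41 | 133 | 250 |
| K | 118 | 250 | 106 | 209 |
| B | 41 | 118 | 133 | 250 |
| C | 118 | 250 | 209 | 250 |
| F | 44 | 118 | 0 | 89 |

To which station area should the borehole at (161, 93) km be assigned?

M

The point has x = 161 and y = 93.
Only M satisfies 118 ≤ x ≤ 250 and 0 ≤ y ≤ 106.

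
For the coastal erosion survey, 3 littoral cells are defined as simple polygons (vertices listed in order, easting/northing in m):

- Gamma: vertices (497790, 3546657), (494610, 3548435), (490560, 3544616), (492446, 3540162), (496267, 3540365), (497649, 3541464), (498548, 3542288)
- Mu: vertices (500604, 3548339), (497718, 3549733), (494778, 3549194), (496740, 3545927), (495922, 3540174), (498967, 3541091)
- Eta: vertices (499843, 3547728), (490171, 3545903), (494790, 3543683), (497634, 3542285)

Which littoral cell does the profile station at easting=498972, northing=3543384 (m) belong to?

Cast a ray rightward from (498972, 3543384). For each polygon, the edges (by vertex number in listed order) whose endpoints lie on opposite sides of northing = 3543384, where each meets that height, and whether that is right or left of the point:
Gamma: 3–4 at easting≈491081.7 (left), 7–1 at easting≈498357.8 (left) → 0 crossings.
Mu: 4–5 at easting≈496378.4 (left), 6–1 at easting≈499484.9 (right) → 1 crossing.
Eta: 3–4 at easting≈495398.3 (left), 4–1 at easting≈498080.0 (left) → 0 crossings.
Only Mu has an odd count, so the point is inside Mu.

Mu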